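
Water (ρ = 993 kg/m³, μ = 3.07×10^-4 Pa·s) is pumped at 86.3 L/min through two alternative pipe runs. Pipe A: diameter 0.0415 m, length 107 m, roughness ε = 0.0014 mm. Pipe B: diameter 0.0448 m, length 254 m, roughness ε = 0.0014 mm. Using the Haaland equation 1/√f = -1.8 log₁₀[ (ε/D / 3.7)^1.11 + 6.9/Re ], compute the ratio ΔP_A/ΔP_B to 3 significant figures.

ΔP_A/ΔP_B ≈ 0.609

Pipe A: V = Q/A = 0.001438/0.001353 = 1.063 m/s; Re = 1.427e+05; ε/D = 3.37e-05; Haaland → f = 0.01674; ΔP_A = f(L/D)(ρV²/2) = 2.424e+04 Pa.
Pipe B: V = Q/A = 0.001438/0.001576 = 0.9125 m/s; Re = 1.322e+05; ε/D = 3.13e-05; Haaland → f = 0.01698; ΔP_B = f(L/D)(ρV²/2) = 3.98e+04 Pa.
ΔP_A/ΔP_B = 2.424e+04/3.98e+04 = 0.609.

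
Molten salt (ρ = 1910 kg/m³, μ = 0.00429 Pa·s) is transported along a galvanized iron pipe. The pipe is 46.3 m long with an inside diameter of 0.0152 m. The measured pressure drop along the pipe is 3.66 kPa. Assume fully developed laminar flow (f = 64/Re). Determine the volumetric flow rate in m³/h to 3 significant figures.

Q ≈ 0.0869 m³/h

For laminar flow, f = 64/Re with Re = ρVD/μ, so Darcy-Weisbach reduces to ΔP = 32μLV/D². Solving for V: V = ΔP·D²/(32μL) = 3660·(0.0152)²/(32·0.00429·46.3) = 0.133 m/s.
Check: Re = ρVD/μ = 1910·0.133·0.0152/0.00429 = 900.3 < 2300, so the laminar assumption holds.
Q = V·A = 0.133·(π/4·0.0152²) = 2.414e-05 m³/s = 0.0869 m³/h.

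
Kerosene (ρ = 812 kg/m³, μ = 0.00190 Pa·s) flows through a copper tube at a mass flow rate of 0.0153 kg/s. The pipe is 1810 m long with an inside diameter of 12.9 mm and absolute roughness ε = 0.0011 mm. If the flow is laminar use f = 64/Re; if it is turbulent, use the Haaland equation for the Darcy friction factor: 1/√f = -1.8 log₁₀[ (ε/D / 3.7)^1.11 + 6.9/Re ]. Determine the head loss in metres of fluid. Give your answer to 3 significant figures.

A = πD²/4 = π(0.0129)²/4 = 0.0001307 m²; mean velocity V = ṁ/(ρA) = 0.0153/(812 · 0.0001307) = 0.1442 m/s.
Reynolds number Re = ρVD/μ = 812 · 0.1442 · 0.0129 / 0.0019 = 794.8.
Re < 2300 → laminar flow, so f = 64/Re = 64/794.8 = 0.08052 (the turbulent correlation is not needed).
Darcy-Weisbach: ΔP = f(L/D)(ρV²/2) = 0.08052·(1810/0.0129)·(812·0.1442²/2) = 0.08052·1.403e+05·8.438 = 9.534e+04 Pa.
Head loss h_f = ΔP/(ρg) = 9.534e+04/(812·9.81) = 12.0 m.

h_f ≈ 12.0 m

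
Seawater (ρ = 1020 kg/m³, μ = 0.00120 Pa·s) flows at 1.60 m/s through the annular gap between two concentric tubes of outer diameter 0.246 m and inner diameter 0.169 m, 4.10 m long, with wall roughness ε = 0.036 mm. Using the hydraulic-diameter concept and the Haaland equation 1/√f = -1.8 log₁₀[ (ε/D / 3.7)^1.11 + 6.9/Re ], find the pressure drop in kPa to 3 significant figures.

ΔP ≈ 1.38 kPa

Hydraulic diameter D_h = 4A/P = D_o - D_i = 0.246 - 0.169 = 0.077 m.
Re = ρVD_h/μ = 1020·1.6·0.077/0.0012 = 1.047e+05.
ε/D_h = 3.6e-05/0.077 = 0.000468; Haaland gives 1/√f = -1.8 log₁₀[4.71e-05+6.59e-05] = 7.105, so f = 0.01981.
ΔP = f(L/D_h)(ρV²/2) = 0.01981·4.1/0.077·1306 = 1377 Pa.
ΔP = 1.38 kPa.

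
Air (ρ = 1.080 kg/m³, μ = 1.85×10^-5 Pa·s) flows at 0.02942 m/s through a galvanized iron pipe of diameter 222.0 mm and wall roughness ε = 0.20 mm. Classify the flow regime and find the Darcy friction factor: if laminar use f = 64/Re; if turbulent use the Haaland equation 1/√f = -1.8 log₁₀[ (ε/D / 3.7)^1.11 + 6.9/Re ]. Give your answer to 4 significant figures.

Re = ρVD/μ = 1.08·0.02942·0.222/1.85e-05 = 381.3.
Re < 2300 → laminar, so f = 64/Re = 0.1679 (roughness is irrelevant in laminar flow).

f ≈ 0.1679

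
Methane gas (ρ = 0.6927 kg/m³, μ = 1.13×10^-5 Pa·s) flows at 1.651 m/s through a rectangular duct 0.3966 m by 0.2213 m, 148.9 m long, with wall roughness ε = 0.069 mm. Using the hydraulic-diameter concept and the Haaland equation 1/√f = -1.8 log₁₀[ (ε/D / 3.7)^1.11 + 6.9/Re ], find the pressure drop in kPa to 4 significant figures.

ΔP ≈ 0.01191 kPa

Hydraulic diameter D_h = 4A/P = 4·(0.3966·0.2213)/(2·(0.3966+0.2213)) = 0.3511/1.236 = 0.2841 m.
Re = ρVD_h/μ = 0.6927·1.651·0.2841/1.13e-05 = 2.875e+04.
ε/D_h = 6.9e-05/0.2841 = 0.000243; Haaland gives 1/√f = -1.8 log₁₀[2.28e-05+0.00024] = 6.445, so f = 0.02408.
ΔP = f(L/D_h)(ρV²/2) = 0.02408·148.9/0.2841·0.9441 = 11.91 Pa.
ΔP = 0.01191 kPa.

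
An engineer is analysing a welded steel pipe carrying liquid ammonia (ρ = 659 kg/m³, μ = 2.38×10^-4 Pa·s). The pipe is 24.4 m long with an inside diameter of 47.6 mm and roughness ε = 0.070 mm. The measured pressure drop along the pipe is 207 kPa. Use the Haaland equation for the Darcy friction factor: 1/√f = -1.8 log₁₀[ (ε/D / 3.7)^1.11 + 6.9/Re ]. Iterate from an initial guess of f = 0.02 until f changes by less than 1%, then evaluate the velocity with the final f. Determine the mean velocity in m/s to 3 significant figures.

V ≈ 7.49 m/s

Rearranging Darcy-Weisbach: V = √(2·ΔP·D/(f·L·ρ)). With ε/D = 7e-05/0.0476 = 0.00147, iterate starting from f = 0.02:
  f = 0.02 → V = √(2·2.07e+05·0.0476/(0.02·24.4·659)) = 7.828 m/s; Re = ρVD/μ = 1.032e+06; f → 0.02186
  f = 0.02186 → V = 7.488 m/s; Re = 9.869e+05; f → 0.02187
Converged (Δf/f < 1%). With the final f = 0.02187: V = √(2·2.07e+05·0.0476/(0.02187·24.4·659)) = 7.487 m/s.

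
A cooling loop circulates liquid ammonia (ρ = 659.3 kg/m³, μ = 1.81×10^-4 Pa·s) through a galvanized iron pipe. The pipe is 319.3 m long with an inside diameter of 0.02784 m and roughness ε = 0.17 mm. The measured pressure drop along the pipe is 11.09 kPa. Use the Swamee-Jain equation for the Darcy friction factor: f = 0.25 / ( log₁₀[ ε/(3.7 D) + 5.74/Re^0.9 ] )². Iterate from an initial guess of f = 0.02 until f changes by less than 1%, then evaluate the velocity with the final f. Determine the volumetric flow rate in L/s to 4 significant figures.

Q ≈ 0.1752 L/s

Rearranging Darcy-Weisbach: V = √(2·ΔP·D/(f·L·ρ)). With ε/D = 0.00017/0.02784 = 0.00611, iterate starting from f = 0.02:
  f = 0.02 → V = √(2·1.109e+04·0.02784/(0.02·319.3·659.3)) = 0.383 m/s; Re = ρVD/μ = 3.884e+04; f → 0.03473
  f = 0.03473 → V = 0.2906 m/s; Re = 2.947e+04; f → 0.03537
  f = 0.03537 → V = 0.288 m/s; Re = 2.92e+04; f → 0.0354
Converged (Δf/f < 1%). With the final f = 0.0354: V = √(2·1.109e+04·0.02784/(0.0354·319.3·659.3)) = 0.2879 m/s.
Q = V·A = 0.2879·(π/4·0.02784²) = 0.0001752 m³/s = 0.1752 L/s.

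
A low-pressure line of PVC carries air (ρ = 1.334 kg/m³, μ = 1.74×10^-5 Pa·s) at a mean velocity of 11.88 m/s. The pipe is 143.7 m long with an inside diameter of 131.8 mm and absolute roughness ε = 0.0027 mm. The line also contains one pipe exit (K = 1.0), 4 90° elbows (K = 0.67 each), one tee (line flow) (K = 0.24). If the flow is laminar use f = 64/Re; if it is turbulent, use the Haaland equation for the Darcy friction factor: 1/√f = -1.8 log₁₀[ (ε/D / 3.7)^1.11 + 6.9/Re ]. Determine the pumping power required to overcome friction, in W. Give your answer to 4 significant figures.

Reynolds number Re = ρVD/μ = 1.334 · 11.88 · 0.1318 / 1.74e-05 = 1.2e+05.
Re > 4000 → turbulent. Relative roughness ε/D = 2.7e-06/0.1318 = 2.05e-05. Haaland: 1/√f = -1.8 log₁₀[(2.05e-05/3.7)^1.11 + 6.9/1.2e+05] = -1.8 log₁₀[1.46e-06 + 5.75e-05] = 7.613, so f = 0.01725.
Total minor-loss coefficient ΣK = 1·1 + 4·0.67 + 1·0.24 = 3.92.
ΔP = [f·L/D + ΣK]·(ρV²/2) = [0.01725·143.7/0.1318 + 3.92]·(1.334·11.88²/2) = [18.81 + 3.92]·94.14 = 2140 Pa.
Q = V·A = 11.88·0.01364 = 0.1621 m³/s.
Pumping power P = QΔP = 0.1621·2140 = 346.82 W = 346.8 W.

P ≈ 346.8 W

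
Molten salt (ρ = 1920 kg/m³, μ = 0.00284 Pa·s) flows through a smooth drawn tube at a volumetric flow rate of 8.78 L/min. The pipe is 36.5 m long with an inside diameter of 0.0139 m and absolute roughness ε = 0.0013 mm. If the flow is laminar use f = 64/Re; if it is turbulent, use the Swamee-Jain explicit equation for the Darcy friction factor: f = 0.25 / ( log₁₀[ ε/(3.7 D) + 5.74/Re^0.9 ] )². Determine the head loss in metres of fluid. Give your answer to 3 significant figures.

Q = 8.78 L/min = 8.78/60000 = 0.0001463 m³/s.
Cross-sectional area A = πD²/4 = π(0.0139)²/4 = 0.0001517 m²; mean velocity V = Q/A = 0.0001463/0.0001517 = 0.9643 m/s.
Reynolds number Re = ρVD/μ = 1920 · 0.9643 · 0.0139 / 0.00284 = 9062.
Re > 4000 → turbulent. Relative roughness ε/D = 1.3e-06/0.0139 = 9.35e-05. Swamee-Jain: f = 0.25/(log₁₀[9.35e-05/3.7 + 5.74/9062^0.9])² = 0.25/(log₁₀[2.53e-05 + 0.00158])² = 0.25/(-2.796)² = 0.03199.
Darcy-Weisbach: ΔP = f(L/D)(ρV²/2) = 0.03199·(36.5/0.0139)·(1920·0.9643²/2) = 0.03199·2626·892.7 = 7.498e+04 Pa.
Head loss h_f = ΔP/(ρg) = 7.498e+04/(1920·9.81) = 3.98 m.

h_f ≈ 3.98 m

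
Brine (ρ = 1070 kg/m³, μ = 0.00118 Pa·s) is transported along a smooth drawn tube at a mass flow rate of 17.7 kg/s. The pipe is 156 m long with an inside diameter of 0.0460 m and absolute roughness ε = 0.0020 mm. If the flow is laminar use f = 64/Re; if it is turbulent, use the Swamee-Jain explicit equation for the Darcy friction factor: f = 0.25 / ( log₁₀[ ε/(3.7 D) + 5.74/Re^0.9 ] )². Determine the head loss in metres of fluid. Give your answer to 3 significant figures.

h_f ≈ 242 m

A = πD²/4 = π(0.046)²/4 = 0.001662 m²; mean velocity V = ṁ/(ρA) = 17.7/(1070 · 0.001662) = 9.954 m/s.
Reynolds number Re = ρVD/μ = 1070 · 9.954 · 0.046 / 0.00118 = 4.152e+05.
Re > 4000 → turbulent. Relative roughness ε/D = 2e-06/0.046 = 4.35e-05. Swamee-Jain: f = 0.25/(log₁₀[4.35e-05/3.7 + 5.74/4.152e+05^0.9])² = 0.25/(log₁₀[1.18e-05 + 5.04e-05])² = 0.25/(-4.207)² = 0.01413.
Darcy-Weisbach: ΔP = f(L/D)(ρV²/2) = 0.01413·(156/0.046)·(1070·9.954²/2) = 0.01413·3391·5.301e+04 = 2.54e+06 Pa.
Head loss h_f = ΔP/(ρg) = 2.54e+06/(1070·9.81) = 242 m.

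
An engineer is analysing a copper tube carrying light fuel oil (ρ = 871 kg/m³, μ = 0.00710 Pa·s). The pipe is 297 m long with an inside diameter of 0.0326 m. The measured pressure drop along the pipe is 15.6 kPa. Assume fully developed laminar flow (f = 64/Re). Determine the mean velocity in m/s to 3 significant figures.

For laminar flow, f = 64/Re with Re = ρVD/μ, so Darcy-Weisbach reduces to ΔP = 32μLV/D². Solving for V: V = ΔP·D²/(32μL) = 1.56e+04·(0.0326)²/(32·0.0071·297) = 0.2457 m/s.
Check: Re = ρVD/μ = 871·0.2457·0.0326/0.0071 = 982.6 < 2300, so the laminar assumption holds.

V ≈ 0.246 m/s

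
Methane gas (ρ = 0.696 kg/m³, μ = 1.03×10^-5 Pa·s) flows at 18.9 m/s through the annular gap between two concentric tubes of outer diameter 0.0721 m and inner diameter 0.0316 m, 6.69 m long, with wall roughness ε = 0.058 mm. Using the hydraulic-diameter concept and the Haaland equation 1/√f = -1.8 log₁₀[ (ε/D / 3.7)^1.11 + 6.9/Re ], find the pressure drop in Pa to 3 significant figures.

Hydraulic diameter D_h = 4A/P = D_o - D_i = 0.0721 - 0.0316 = 0.0405 m.
Re = ρVD_h/μ = 0.696·18.9·0.0405/1.03e-05 = 5.172e+04.
ε/D_h = 5.8e-05/0.0405 = 0.00143; Haaland gives 1/√f = -1.8 log₁₀[0.000163+0.000133] = 6.35, so f = 0.0248.
ΔP = f(L/D_h)(ρV²/2) = 0.0248·6.69/0.0405·124.3 = 509.2 Pa.

ΔP ≈ 509 Pa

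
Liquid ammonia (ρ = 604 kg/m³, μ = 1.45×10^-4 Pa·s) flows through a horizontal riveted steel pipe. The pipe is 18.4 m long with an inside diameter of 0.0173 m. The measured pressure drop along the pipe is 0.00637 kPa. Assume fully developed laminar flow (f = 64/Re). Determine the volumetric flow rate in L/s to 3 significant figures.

For laminar flow, f = 64/Re with Re = ρVD/μ, so Darcy-Weisbach reduces to ΔP = 32μLV/D². Solving for V: V = ΔP·D²/(32μL) = 6.37·(0.0173)²/(32·0.000145·18.4) = 0.02233 m/s.
Check: Re = ρVD/μ = 604·0.02233·0.0173/0.000145 = 1609 < 2300, so the laminar assumption holds.
Q = V·A = 0.02233·(π/4·0.0173²) = 5.249e-06 m³/s = 0.00525 L/s.

Q ≈ 0.00525 L/s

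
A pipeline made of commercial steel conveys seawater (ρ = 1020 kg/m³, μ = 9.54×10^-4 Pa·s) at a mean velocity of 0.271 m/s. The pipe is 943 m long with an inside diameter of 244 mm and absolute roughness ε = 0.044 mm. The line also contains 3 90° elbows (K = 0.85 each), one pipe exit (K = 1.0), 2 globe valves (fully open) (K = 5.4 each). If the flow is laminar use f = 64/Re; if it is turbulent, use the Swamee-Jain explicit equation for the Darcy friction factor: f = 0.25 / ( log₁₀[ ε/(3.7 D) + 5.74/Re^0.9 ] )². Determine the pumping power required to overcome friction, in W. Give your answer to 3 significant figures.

P ≈ 43.7 W

Reynolds number Re = ρVD/μ = 1020 · 0.271 · 0.244 / 0.000954 = 7.07e+04.
Re > 4000 → turbulent. Relative roughness ε/D = 4.4e-05/0.244 = 0.00018. Swamee-Jain: f = 0.25/(log₁₀[0.00018/3.7 + 5.74/7.07e+04^0.9])² = 0.25/(log₁₀[4.87e-05 + 0.000248])² = 0.25/(-3.528)² = 0.02009.
Total minor-loss coefficient ΣK = 3·0.85 + 1·1 + 2·5.4 = 14.4.
ΔP = [f·L/D + ΣK]·(ρV²/2) = [0.02009·943/0.244 + 14.4]·(1020·0.271²/2) = [77.64 + 14.4]·37.45 = 3446 Pa.
Q = V·A = 0.271·0.04676 = 0.01267 m³/s.
Pumping power P = QΔP = 0.01267·3446 = 43.66 W = 43.7 W.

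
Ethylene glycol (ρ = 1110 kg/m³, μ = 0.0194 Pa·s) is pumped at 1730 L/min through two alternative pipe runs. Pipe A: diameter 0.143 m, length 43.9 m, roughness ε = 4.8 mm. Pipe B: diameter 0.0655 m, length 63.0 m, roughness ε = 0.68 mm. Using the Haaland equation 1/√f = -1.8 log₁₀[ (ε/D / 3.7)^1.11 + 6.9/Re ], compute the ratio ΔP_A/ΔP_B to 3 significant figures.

ΔP_A/ΔP_B ≈ 0.0217

Pipe A: V = Q/A = 0.02883/0.01606 = 1.795 m/s; Re = 1.469e+04; ε/D = 0.0336; Haaland → f = 0.06202; ΔP_A = f(L/D)(ρV²/2) = 3.406e+04 Pa.
Pipe B: V = Q/A = 0.02883/0.00337 = 8.557 m/s; Re = 3.207e+04; ε/D = 0.0104; Haaland → f = 0.04013; ΔP_B = f(L/D)(ρV²/2) = 1.569e+06 Pa.
ΔP_A/ΔP_B = 3.406e+04/1.569e+06 = 0.0217.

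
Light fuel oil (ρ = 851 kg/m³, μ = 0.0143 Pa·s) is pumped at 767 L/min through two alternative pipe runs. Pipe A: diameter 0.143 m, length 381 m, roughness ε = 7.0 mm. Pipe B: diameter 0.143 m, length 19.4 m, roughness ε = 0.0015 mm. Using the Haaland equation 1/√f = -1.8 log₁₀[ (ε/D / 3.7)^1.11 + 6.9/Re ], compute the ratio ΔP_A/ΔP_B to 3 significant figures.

ΔP_A/ΔP_B ≈ 42.5

Pipe A: V = Q/A = 0.01278/0.01606 = 0.7959 m/s; Re = 6773; ε/D = 0.049; Haaland → f = 0.07458; ΔP_A = f(L/D)(ρV²/2) = 5.356e+04 Pa.
Pipe B: V = Q/A = 0.01278/0.01606 = 0.7959 m/s; Re = 6773; ε/D = 1.05e-05; Haaland → f = 0.03448; ΔP_B = f(L/D)(ρV²/2) = 1261 Pa.
ΔP_A/ΔP_B = 5.356e+04/1261 = 42.5.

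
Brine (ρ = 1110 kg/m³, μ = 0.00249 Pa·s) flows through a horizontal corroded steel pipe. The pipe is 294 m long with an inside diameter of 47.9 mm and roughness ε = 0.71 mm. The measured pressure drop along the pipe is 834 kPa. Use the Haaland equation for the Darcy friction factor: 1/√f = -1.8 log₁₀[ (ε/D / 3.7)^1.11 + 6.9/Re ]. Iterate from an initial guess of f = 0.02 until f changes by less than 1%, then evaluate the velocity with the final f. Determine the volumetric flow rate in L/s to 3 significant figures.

Q ≈ 4.23 L/s

Rearranging Darcy-Weisbach: V = √(2·ΔP·D/(f·L·ρ)). With ε/D = 0.00071/0.0479 = 0.0148, iterate starting from f = 0.02:
  f = 0.02 → V = √(2·8.34e+05·0.0479/(0.02·294·1110)) = 3.499 m/s; Re = ρVD/μ = 7.471e+04; f → 0.04418
  f = 0.04418 → V = 2.354 m/s; Re = 5.026e+04; f → 0.04447
Converged (Δf/f < 1%). With the final f = 0.04447: V = √(2·8.34e+05·0.0479/(0.04447·294·1110)) = 2.346 m/s.
Q = V·A = 2.346·(π/4·0.0479²) = 0.004228 m³/s = 4.23 L/s.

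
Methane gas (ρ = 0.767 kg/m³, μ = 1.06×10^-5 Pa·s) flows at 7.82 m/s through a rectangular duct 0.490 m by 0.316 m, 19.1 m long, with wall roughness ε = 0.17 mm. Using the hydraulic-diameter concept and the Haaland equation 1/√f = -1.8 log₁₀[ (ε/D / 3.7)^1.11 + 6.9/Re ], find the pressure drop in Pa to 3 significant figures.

Hydraulic diameter D_h = 4A/P = 4·(0.49·0.316)/(2·(0.49+0.316)) = 0.6194/1.612 = 0.3842 m.
Re = ρVD_h/μ = 0.767·7.82·0.3842/1.06e-05 = 2.174e+05.
ε/D_h = 0.00017/0.3842 = 0.000442; Haaland gives 1/√f = -1.8 log₁₀[4.43e-05+3.17e-05] = 7.414, so f = 0.01819.
ΔP = f(L/D_h)(ρV²/2) = 0.01819·19.1/0.3842·23.45 = 21.21 Pa.

ΔP ≈ 21.2 Pa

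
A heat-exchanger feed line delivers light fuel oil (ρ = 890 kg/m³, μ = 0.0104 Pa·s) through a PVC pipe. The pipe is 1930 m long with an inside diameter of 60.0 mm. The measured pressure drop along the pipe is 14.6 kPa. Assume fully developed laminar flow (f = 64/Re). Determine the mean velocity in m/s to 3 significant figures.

V ≈ 0.0818 m/s

For laminar flow, f = 64/Re with Re = ρVD/μ, so Darcy-Weisbach reduces to ΔP = 32μLV/D². Solving for V: V = ΔP·D²/(32μL) = 1.46e+04·(0.06)²/(32·0.0104·1930) = 0.08183 m/s.
Check: Re = ρVD/μ = 890·0.08183·0.06/0.0104 = 420.2 < 2300, so the laminar assumption holds.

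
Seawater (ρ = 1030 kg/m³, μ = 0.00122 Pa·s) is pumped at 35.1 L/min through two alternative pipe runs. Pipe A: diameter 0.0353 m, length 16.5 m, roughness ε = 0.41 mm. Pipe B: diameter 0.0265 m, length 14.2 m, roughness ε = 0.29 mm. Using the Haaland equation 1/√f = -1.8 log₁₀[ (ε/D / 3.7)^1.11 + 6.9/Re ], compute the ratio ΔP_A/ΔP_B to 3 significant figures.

Pipe A: V = Q/A = 0.000585/0.0009787 = 0.5977 m/s; Re = 1.781e+04; ε/D = 0.0116; Haaland → f = 0.04273; ΔP_A = f(L/D)(ρV²/2) = 3675 Pa.
Pipe B: V = Q/A = 0.000585/0.0005515 = 1.061 m/s; Re = 2.373e+04; ε/D = 0.0109; Haaland → f = 0.04132; ΔP_B = f(L/D)(ρV²/2) = 1.283e+04 Pa.
ΔP_A/ΔP_B = 3675/1.283e+04 = 0.286.

ΔP_A/ΔP_B ≈ 0.286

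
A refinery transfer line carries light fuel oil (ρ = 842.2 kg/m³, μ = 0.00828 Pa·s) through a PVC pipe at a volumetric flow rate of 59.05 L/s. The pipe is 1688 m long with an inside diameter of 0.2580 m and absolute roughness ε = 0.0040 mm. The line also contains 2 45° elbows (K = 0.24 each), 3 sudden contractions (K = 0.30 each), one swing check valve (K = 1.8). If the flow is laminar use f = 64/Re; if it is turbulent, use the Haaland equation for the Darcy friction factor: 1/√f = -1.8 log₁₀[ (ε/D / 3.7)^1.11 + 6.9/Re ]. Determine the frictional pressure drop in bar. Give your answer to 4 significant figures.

ΔP ≈ 0.8399 bar

Q = 59.05 L/s = 59.05/1000 = 0.05905 m³/s.
Cross-sectional area A = πD²/4 = π(0.258)²/4 = 0.05228 m²; mean velocity V = Q/A = 0.05905/0.05228 = 1.13 m/s.
Reynolds number Re = ρVD/μ = 842.2 · 1.13 · 0.258 / 0.00828 = 2.964e+04.
Re > 4000 → turbulent. Relative roughness ε/D = 4e-06/0.258 = 1.55e-05. Haaland: 1/√f = -1.8 log₁₀[(1.55e-05/3.7)^1.11 + 6.9/2.964e+04] = -1.8 log₁₀[1.07e-06 + 0.000233] = 6.536, so f = 0.02341.
Total minor-loss coefficient ΣK = 2·0.24 + 3·0.3 + 1·1.8 = 3.18.
ΔP = [f·L/D + ΣK]·(ρV²/2) = [0.02341·1688/0.258 + 3.18]·(842.2·1.13²/2) = [153.2 + 3.18]·537.2 = 8.399e+04 Pa.
ΔP = 8.399e+04 Pa = 0.8399 bar.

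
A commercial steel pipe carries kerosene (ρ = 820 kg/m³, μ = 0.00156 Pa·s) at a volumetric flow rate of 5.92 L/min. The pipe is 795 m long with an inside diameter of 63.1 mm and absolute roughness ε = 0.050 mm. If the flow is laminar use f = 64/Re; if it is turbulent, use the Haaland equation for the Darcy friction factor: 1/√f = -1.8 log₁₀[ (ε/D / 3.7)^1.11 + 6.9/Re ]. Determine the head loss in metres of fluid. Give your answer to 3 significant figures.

h_f ≈ 0.0391 m

Q = 5.92 L/min = 5.92/60000 = 9.867e-05 m³/s.
Cross-sectional area A = πD²/4 = π(0.0631)²/4 = 0.003127 m²; mean velocity V = Q/A = 9.867e-05/0.003127 = 0.03155 m/s.
Reynolds number Re = ρVD/μ = 820 · 0.03155 · 0.0631 / 0.00156 = 1047.
Re < 2300 → laminar flow, so f = 64/Re = 64/1047 = 0.06116 (the turbulent correlation is not needed).
Darcy-Weisbach: ΔP = f(L/D)(ρV²/2) = 0.06116·(795/0.0631)·(820·0.03155²/2) = 0.06116·1.26e+04·0.4082 = 314.5 Pa.
Head loss h_f = ΔP/(ρg) = 314.5/(820·9.81) = 0.0391 m.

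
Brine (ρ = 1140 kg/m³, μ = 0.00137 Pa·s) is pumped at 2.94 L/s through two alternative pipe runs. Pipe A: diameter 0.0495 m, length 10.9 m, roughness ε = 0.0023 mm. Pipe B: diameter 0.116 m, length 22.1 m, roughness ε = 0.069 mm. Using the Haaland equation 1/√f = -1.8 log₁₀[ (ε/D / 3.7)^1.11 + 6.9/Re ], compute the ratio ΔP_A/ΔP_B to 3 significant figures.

Pipe A: V = Q/A = 0.00294/0.001924 = 1.528 m/s; Re = 6.293e+04; ε/D = 4.65e-05; Haaland → f = 0.01982; ΔP_A = f(L/D)(ρV²/2) = 5807 Pa.
Pipe B: V = Q/A = 0.00294/0.01057 = 0.2782 m/s; Re = 2.685e+04; ε/D = 0.000595; Haaland → f = 0.02524; ΔP_B = f(L/D)(ρV²/2) = 212.1 Pa.
ΔP_A/ΔP_B = 5807/212.1 = 27.4.

ΔP_A/ΔP_B ≈ 27.4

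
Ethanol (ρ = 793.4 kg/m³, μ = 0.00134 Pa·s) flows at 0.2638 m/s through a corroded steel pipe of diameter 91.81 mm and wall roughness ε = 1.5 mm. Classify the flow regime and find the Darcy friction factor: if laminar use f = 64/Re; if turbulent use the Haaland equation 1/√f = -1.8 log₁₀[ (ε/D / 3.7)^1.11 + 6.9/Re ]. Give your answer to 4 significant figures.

Re = ρVD/μ = 793.4·0.2638·0.09181/0.00134 = 1.434e+04.
Re > 4000 → turbulent. ε/D = 0.0015/0.09181 = 0.0163; Haaland: 1/√f = -1.8 log₁₀[0.00243 + 0.000481] = 4.564, so f = 0.048.

f ≈ 0.04800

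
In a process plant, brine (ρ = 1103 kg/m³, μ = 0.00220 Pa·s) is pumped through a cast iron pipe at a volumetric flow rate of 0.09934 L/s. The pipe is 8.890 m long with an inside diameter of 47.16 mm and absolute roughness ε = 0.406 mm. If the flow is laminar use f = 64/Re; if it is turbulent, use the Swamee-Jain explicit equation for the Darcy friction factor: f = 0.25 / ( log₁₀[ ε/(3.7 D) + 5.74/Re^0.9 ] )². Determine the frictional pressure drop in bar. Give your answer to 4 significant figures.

Q = 0.09934 L/s = 0.09934/1000 = 9.934e-05 m³/s.
Cross-sectional area A = πD²/4 = π(0.04716)²/4 = 0.001747 m²; mean velocity V = Q/A = 9.934e-05/0.001747 = 0.05687 m/s.
Reynolds number Re = ρVD/μ = 1103 · 0.05687 · 0.04716 / 0.0022 = 1345.
Re < 2300 → laminar flow, so f = 64/Re = 64/1345 = 0.0476 (the turbulent correlation is not needed).
Darcy-Weisbach: ΔP = f(L/D)(ρV²/2) = 0.0476·(8.89/0.04716)·(1103·0.05687²/2) = 0.0476·188.5·1.784 = 16 Pa.
ΔP = 16 Pa = 1.600×10^-4 bar.

ΔP ≈ 1.600×10^-4 bar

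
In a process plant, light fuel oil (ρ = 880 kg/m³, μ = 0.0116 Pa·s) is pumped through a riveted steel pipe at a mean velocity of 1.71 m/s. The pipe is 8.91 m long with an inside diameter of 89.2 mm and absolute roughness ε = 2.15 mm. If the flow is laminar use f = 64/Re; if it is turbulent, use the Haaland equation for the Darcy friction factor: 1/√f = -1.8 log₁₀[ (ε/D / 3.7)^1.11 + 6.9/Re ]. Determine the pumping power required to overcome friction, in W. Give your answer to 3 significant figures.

P ≈ 75.9 W

Reynolds number Re = ρVD/μ = 880 · 1.71 · 0.0892 / 0.0116 = 1.157e+04.
Re > 4000 → turbulent. Relative roughness ε/D = 0.00215/0.0892 = 0.0241. Haaland: 1/√f = -1.8 log₁₀[(0.0241/3.7)^1.11 + 6.9/1.157e+04] = -1.8 log₁₀[0.00374 + 0.000596] = 4.252, so f = 0.0553.
Darcy-Weisbach: ΔP = f(L/D)(ρV²/2) = 0.0553·(8.91/0.0892)·(880·1.71²/2) = 0.0553·99.89·1287 = 7107 Pa.
Q = V·A = 1.71·0.006249 = 0.01069 m³/s.
Pumping power P = QΔP = 0.01069·7107 = 75.95 W = 75.9 W.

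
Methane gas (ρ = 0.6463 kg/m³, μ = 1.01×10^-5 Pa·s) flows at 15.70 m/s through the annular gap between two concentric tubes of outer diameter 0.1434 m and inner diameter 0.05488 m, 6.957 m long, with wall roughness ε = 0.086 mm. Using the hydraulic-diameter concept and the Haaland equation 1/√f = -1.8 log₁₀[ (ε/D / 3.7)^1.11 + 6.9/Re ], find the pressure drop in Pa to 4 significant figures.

Hydraulic diameter D_h = 4A/P = D_o - D_i = 0.1434 - 0.05488 = 0.08852 m.
Re = ρVD_h/μ = 0.6463·15.7·0.08852/1.01e-05 = 8.893e+04.
ε/D_h = 8.6e-05/0.08852 = 0.000972; Haaland gives 1/√f = -1.8 log₁₀[0.000106+7.76e-05] = 6.725, so f = 0.02211.
ΔP = f(L/D_h)(ρV²/2) = 0.02211·6.957/0.08852·79.65 = 138.4 Pa.

ΔP ≈ 138.4 Pa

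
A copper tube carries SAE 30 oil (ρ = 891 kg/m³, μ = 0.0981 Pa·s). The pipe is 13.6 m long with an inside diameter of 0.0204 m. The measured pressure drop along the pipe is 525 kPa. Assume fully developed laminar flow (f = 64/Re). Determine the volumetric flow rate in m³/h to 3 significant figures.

Q ≈ 6.02 m³/h

For laminar flow, f = 64/Re with Re = ρVD/μ, so Darcy-Weisbach reduces to ΔP = 32μLV/D². Solving for V: V = ΔP·D²/(32μL) = 5.25e+05·(0.0204)²/(32·0.0981·13.6) = 5.118 m/s.
Check: Re = ρVD/μ = 891·5.118·0.0204/0.0981 = 948.2 < 2300, so the laminar assumption holds.
Q = V·A = 5.118·(π/4·0.0204²) = 0.001673 m³/s = 6.02 m³/h.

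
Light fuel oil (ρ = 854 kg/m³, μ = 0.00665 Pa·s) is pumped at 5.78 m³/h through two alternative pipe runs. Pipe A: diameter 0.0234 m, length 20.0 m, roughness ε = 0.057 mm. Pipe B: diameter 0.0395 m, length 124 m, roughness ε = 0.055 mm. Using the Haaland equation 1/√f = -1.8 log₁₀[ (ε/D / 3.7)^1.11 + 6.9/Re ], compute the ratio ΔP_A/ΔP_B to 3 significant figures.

ΔP_A/ΔP_B ≈ 2.04

Pipe A: V = Q/A = 0.001606/0.0004301 = 3.733 m/s; Re = 1.122e+04; ε/D = 0.00244; Haaland → f = 0.03337; ΔP_A = f(L/D)(ρV²/2) = 1.697e+05 Pa.
Pipe B: V = Q/A = 0.001606/0.001225 = 1.31 m/s; Re = 6646; ε/D = 0.00139; Haaland → f = 0.03614; ΔP_B = f(L/D)(ρV²/2) = 8.317e+04 Pa.
ΔP_A/ΔP_B = 1.697e+05/8.317e+04 = 2.04.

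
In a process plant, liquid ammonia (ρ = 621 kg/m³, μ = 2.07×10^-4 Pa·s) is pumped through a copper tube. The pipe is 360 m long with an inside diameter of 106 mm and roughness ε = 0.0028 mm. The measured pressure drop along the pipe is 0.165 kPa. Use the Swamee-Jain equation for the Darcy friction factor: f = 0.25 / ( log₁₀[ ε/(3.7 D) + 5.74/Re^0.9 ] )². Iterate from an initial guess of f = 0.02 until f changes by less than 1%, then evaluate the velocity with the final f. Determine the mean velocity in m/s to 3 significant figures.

V ≈ 0.0801 m/s

Rearranging Darcy-Weisbach: V = √(2·ΔP·D/(f·L·ρ)). With ε/D = 2.8e-06/0.106 = 2.64e-05, iterate starting from f = 0.02:
  f = 0.02 → V = √(2·165·0.106/(0.02·360·621)) = 0.08845 m/s; Re = ρVD/μ = 2.813e+04; f → 0.02382
  f = 0.02382 → V = 0.08105 m/s; Re = 2.578e+04; f → 0.02432
  f = 0.02432 → V = 0.08021 m/s; Re = 2.551e+04; f → 0.02438
Converged (Δf/f < 1%). With the final f = 0.02438: V = √(2·165·0.106/(0.02438·360·621)) = 0.08011 m/s.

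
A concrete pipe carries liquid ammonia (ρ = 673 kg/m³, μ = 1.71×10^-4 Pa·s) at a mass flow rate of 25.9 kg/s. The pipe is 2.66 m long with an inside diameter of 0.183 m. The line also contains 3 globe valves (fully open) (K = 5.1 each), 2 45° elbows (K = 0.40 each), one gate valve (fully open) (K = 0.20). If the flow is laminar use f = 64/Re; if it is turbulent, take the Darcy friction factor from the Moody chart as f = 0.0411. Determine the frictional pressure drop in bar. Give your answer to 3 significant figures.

ΔP ≈ 0.122 bar

A = πD²/4 = π(0.183)²/4 = 0.0263 m²; mean velocity V = ṁ/(ρA) = 25.9/(673 · 0.0263) = 1.463 m/s.
Reynolds number Re = ρVD/μ = 673 · 1.463 · 0.183 / 0.000171 = 1.054e+06.
Re > 4000 → turbulent; use the Moody-chart value f = 0.0411.
Total minor-loss coefficient ΣK = 3·5.1 + 2·0.4 + 1·0.2 = 16.3.
ΔP = [f·L/D + ΣK]·(ρV²/2) = [0.0411·2.66/0.183 + 16.3]·(673·1.463²/2) = [0.5974 + 16.3]·720.4 = 1.217e+04 Pa.
ΔP = 1.217e+04 Pa = 0.122 bar.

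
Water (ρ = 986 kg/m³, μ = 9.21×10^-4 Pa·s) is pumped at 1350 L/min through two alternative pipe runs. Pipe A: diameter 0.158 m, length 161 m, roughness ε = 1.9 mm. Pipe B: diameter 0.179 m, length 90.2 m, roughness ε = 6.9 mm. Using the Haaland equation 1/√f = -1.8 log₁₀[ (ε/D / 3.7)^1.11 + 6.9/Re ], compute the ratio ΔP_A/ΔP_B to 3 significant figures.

ΔP_A/ΔP_B ≈ 2.12

Pipe A: V = Q/A = 0.0225/0.01961 = 1.148 m/s; Re = 1.941e+05; ε/D = 0.012; Haaland → f = 0.04072; ΔP_A = f(L/D)(ρV²/2) = 2.694e+04 Pa.
Pipe B: V = Q/A = 0.0225/0.02516 = 0.8941 m/s; Re = 1.713e+05; ε/D = 0.0385; Haaland → f = 0.06392; ΔP_B = f(L/D)(ρV²/2) = 1.269e+04 Pa.
ΔP_A/ΔP_B = 2.694e+04/1.269e+04 = 2.12.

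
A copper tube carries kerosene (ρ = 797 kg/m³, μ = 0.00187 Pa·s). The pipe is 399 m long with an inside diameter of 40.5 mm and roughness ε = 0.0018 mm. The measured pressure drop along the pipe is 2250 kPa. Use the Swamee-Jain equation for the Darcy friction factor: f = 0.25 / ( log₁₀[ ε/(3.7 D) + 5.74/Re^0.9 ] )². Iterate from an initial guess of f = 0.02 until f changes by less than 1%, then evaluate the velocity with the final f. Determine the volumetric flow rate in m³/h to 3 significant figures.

Q ≈ 26.0 m³/h

Rearranging Darcy-Weisbach: V = √(2·ΔP·D/(f·L·ρ)). With ε/D = 1.8e-06/0.0405 = 4.44e-05, iterate starting from f = 0.02:
  f = 0.02 → V = √(2·2.25e+06·0.0405/(0.02·399·797)) = 5.353 m/s; Re = ρVD/μ = 9.24e+04; f → 0.01842
  f = 0.01842 → V = 5.578 m/s; Re = 9.629e+04; f → 0.01827
Converged (Δf/f < 1%). With the final f = 0.01827: V = √(2·2.25e+06·0.0405/(0.01827·399·797)) = 5.601 m/s.
Q = V·A = 5.601·(π/4·0.0405²) = 0.007216 m³/s = 26.0 m³/h.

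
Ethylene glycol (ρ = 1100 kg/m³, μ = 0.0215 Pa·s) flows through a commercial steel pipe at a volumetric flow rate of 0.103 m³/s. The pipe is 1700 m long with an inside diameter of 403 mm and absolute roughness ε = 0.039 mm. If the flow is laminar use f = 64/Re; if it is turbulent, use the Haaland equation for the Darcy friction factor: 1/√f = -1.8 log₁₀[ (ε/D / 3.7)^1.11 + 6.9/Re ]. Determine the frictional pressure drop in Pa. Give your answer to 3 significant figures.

Cross-sectional area A = πD²/4 = π(0.403)²/4 = 0.1276 m²; mean velocity V = Q/A = 0.103/0.1276 = 0.8075 m/s.
Reynolds number Re = ρVD/μ = 1100 · 0.8075 · 0.403 / 0.0215 = 1.665e+04.
Re > 4000 → turbulent. Relative roughness ε/D = 3.9e-05/0.403 = 9.68e-05. Haaland: 1/√f = -1.8 log₁₀[(9.68e-05/3.7)^1.11 + 6.9/1.665e+04] = -1.8 log₁₀[8.19e-06 + 0.000414] = 6.073, so f = 0.02711.
Darcy-Weisbach: ΔP = f(L/D)(ρV²/2) = 0.02711·(1700/0.403)·(1100·0.8075²/2) = 0.02711·4218·358.6 = 4.101e+04 Pa.

ΔP ≈ 41000 Pa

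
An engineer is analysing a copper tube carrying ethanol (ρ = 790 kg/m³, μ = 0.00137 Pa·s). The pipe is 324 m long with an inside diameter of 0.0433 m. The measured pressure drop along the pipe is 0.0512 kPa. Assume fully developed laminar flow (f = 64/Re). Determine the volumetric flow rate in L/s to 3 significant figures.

Q ≈ 0.00995 L/s

For laminar flow, f = 64/Re with Re = ρVD/μ, so Darcy-Weisbach reduces to ΔP = 32μLV/D². Solving for V: V = ΔP·D²/(32μL) = 51.2·(0.0433)²/(32·0.00137·324) = 0.006758 m/s.
Check: Re = ρVD/μ = 790·0.006758·0.0433/0.00137 = 168.7 < 2300, so the laminar assumption holds.
Q = V·A = 0.006758·(π/4·0.0433²) = 9.952e-06 m³/s = 0.00995 L/s.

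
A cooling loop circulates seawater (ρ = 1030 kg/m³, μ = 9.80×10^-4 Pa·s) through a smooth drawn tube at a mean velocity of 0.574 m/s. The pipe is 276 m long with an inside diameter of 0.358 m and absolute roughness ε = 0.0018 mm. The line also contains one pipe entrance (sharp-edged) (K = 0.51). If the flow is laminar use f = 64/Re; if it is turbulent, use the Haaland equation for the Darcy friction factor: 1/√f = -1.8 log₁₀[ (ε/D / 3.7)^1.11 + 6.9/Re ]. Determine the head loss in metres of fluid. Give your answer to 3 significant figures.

Reynolds number Re = ρVD/μ = 1030 · 0.574 · 0.358 / 0.00098 = 2.16e+05.
Re > 4000 → turbulent. Relative roughness ε/D = 1.8e-06/0.358 = 5.03e-06. Haaland: 1/√f = -1.8 log₁₀[(5.03e-06/3.7)^1.11 + 6.9/2.16e+05] = -1.8 log₁₀[3.07e-07 + 3.19e-05] = 8.085, so f = 0.0153.
Total minor-loss coefficient ΣK = 1·0.51 = 0.51.
ΔP = [f·L/D + ΣK]·(ρV²/2) = [0.0153·276/0.358 + 0.51]·(1030·0.574²/2) = [11.8 + 0.51]·169.7 = 2088 Pa.
Head loss h_f = ΔP/(ρg) = 2088/(1030·9.81) = 0.207 m.

h_f ≈ 0.207 m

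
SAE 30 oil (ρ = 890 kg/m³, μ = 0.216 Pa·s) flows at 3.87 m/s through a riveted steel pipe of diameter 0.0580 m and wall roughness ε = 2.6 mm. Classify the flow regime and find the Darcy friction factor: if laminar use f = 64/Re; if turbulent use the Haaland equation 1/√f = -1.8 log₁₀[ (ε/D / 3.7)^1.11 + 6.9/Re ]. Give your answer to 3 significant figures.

f ≈ 0.0692

Re = ρVD/μ = 890·3.87·0.058/0.216 = 924.9.
Re < 2300 → laminar, so f = 64/Re = 0.0692 (roughness is irrelevant in laminar flow).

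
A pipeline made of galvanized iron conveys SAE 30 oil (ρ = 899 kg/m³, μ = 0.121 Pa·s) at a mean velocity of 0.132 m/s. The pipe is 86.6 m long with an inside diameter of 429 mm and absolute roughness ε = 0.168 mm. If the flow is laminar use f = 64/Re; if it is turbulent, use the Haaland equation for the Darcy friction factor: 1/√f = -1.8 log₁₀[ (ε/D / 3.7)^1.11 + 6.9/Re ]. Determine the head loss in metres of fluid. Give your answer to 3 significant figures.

h_f ≈ 0.0273 m

Reynolds number Re = ρVD/μ = 899 · 0.132 · 0.429 / 0.121 = 420.7.
Re < 2300 → laminar flow, so f = 64/Re = 64/420.7 = 0.1521 (the turbulent correlation is not needed).
Darcy-Weisbach: ΔP = f(L/D)(ρV²/2) = 0.1521·(86.6/0.429)·(899·0.132²/2) = 0.1521·201.9·7.832 = 240.5 Pa.
Head loss h_f = ΔP/(ρg) = 240.5/(899·9.81) = 0.0273 m.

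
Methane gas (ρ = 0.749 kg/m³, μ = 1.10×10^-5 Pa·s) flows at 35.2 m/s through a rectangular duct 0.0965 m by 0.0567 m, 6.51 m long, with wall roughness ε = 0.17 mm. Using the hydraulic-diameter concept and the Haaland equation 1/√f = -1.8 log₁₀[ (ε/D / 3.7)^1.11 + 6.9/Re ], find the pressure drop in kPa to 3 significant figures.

ΔP ≈ 1.07 kPa

Hydraulic diameter D_h = 4A/P = 4·(0.0965·0.0567)/(2·(0.0965+0.0567)) = 0.02189/0.3064 = 0.07143 m.
Re = ρVD_h/μ = 0.749·35.2·0.07143/1.1e-05 = 1.712e+05.
ε/D_h = 0.00017/0.07143 = 0.00238; Haaland gives 1/√f = -1.8 log₁₀[0.000287+4.03e-05] = 6.274, so f = 0.0254.
ΔP = f(L/D_h)(ρV²/2) = 0.0254·6.51/0.07143·464 = 1074 Pa.
ΔP = 1.07 kPa.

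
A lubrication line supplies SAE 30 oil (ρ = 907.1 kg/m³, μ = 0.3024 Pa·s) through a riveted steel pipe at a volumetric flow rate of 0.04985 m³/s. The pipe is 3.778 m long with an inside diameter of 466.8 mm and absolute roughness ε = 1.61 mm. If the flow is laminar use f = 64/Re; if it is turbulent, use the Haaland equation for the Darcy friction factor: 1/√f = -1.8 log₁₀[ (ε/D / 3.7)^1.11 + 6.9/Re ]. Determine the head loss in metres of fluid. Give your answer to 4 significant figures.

h_f ≈ 0.005492 m

Cross-sectional area A = πD²/4 = π(0.4668)²/4 = 0.1711 m²; mean velocity V = Q/A = 0.04985/0.1711 = 0.2913 m/s.
Reynolds number Re = ρVD/μ = 907.1 · 0.2913 · 0.4668 / 0.302 = 407.9.
Re < 2300 → laminar flow, so f = 64/Re = 64/407.9 = 0.1569 (the turbulent correlation is not needed).
Darcy-Weisbach: ΔP = f(L/D)(ρV²/2) = 0.1569·(3.778/0.4668)·(907.1·0.2913²/2) = 0.1569·8.093·38.48 = 48.87 Pa.
Head loss h_f = ΔP/(ρg) = 48.87/(907.1·9.81) = 0.005492 m.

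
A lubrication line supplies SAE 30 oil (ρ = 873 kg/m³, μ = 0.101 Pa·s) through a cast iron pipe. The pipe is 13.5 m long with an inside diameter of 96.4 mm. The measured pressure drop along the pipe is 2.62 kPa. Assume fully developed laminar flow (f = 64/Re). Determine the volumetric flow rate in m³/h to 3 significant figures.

For laminar flow, f = 64/Re with Re = ρVD/μ, so Darcy-Weisbach reduces to ΔP = 32μLV/D². Solving for V: V = ΔP·D²/(32μL) = 2620·(0.0964)²/(32·0.101·13.5) = 0.558 m/s.
Check: Re = ρVD/μ = 873·0.558·0.0964/0.101 = 465 < 2300, so the laminar assumption holds.
Q = V·A = 0.558·(π/4·0.0964²) = 0.004073 m³/s = 14.7 m³/h.

Q ≈ 14.7 m³/h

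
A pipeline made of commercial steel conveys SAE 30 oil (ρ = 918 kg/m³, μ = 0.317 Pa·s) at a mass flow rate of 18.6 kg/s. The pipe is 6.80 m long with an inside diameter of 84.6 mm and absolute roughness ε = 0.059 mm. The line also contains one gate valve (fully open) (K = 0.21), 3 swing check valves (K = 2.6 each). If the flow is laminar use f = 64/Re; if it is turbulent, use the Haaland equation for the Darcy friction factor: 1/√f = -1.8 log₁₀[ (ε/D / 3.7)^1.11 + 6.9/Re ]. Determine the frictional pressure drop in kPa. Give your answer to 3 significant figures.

ΔP ≈ 82.5 kPa

A = πD²/4 = π(0.0846)²/4 = 0.005621 m²; mean velocity V = ṁ/(ρA) = 18.6/(918 · 0.005621) = 3.604 m/s.
Reynolds number Re = ρVD/μ = 918 · 3.604 · 0.0846 / 0.317 = 883.1.
Re < 2300 → laminar flow, so f = 64/Re = 64/883.1 = 0.07247 (the turbulent correlation is not needed).
Total minor-loss coefficient ΣK = 1·0.21 + 3·2.6 = 8.01.
ΔP = [f·L/D + ΣK]·(ρV²/2) = [0.07247·6.8/0.0846 + 8.01]·(918·3.604²/2) = [5.825 + 8.01]·5963 = 8.251e+04 Pa.
ΔP = 8.251e+04 Pa = 82.5 kPa.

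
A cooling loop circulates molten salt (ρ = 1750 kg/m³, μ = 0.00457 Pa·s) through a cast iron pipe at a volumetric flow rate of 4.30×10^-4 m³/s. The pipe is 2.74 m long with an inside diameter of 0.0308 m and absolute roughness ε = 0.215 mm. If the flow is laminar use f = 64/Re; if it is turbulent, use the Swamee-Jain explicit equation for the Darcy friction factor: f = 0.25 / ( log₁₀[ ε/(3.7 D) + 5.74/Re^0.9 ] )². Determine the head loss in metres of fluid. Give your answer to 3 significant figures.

h_f ≈ 0.0652 m

Cross-sectional area A = πD²/4 = π(0.0308)²/4 = 0.0007451 m²; mean velocity V = Q/A = 0.00043/0.0007451 = 0.5771 m/s.
Reynolds number Re = ρVD/μ = 1750 · 0.5771 · 0.0308 / 0.00457 = 6807.
Re > 4000 → turbulent. Relative roughness ε/D = 0.000215/0.0308 = 0.00698. Swamee-Jain: f = 0.25/(log₁₀[0.00698/3.7 + 5.74/6807^0.9])² = 0.25/(log₁₀[0.00189 + 0.00204])² = 0.25/(-2.406)² = 0.04318.
Darcy-Weisbach: ΔP = f(L/D)(ρV²/2) = 0.04318·(2.74/0.0308)·(1750·0.5771²/2) = 0.04318·88.96·291.4 = 1120 Pa.
Head loss h_f = ΔP/(ρg) = 1120/(1750·9.81) = 0.0652 m.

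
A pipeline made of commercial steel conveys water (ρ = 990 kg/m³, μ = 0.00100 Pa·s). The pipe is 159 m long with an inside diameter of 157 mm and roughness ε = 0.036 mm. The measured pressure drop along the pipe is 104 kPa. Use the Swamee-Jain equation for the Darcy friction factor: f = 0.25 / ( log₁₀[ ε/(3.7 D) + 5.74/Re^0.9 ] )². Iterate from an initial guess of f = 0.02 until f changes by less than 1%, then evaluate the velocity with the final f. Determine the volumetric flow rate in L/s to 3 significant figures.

Rearranging Darcy-Weisbach: V = √(2·ΔP·D/(f·L·ρ)). With ε/D = 3.6e-05/0.157 = 0.000229, iterate starting from f = 0.02:
  f = 0.02 → V = √(2·1.04e+05·0.157/(0.02·159·990)) = 3.221 m/s; Re = ρVD/μ = 5.006e+05; f → 0.01578
  f = 0.01578 → V = 3.626 m/s; Re = 5.636e+05; f → 0.01563
Converged (Δf/f < 1%). With the final f = 0.01563: V = √(2·1.04e+05·0.157/(0.01563·159·990)) = 3.643 m/s.
Q = V·A = 3.643·(π/4·0.157²) = 0.07052 m³/s = 70.5 L/s.

Q ≈ 70.5 L/s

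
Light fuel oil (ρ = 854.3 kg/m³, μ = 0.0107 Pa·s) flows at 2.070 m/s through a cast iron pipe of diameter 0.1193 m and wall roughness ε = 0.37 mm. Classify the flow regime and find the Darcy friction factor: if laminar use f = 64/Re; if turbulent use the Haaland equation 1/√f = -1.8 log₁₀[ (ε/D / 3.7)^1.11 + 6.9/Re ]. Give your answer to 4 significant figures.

Re = ρVD/μ = 854.3·2.07·0.1193/0.0107 = 1.972e+04.
Re > 4000 → turbulent. ε/D = 0.00037/0.1193 = 0.0031; Haaland: 1/√f = -1.8 log₁₀[0.000385 + 0.00035] = 5.641, so f = 0.03142.

f ≈ 0.03142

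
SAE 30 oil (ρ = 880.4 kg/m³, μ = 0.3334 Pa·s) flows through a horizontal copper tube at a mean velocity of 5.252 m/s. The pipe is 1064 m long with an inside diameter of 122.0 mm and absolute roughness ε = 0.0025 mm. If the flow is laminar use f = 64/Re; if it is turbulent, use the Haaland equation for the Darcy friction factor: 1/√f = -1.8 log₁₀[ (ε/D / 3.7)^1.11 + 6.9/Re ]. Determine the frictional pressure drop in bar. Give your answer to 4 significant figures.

Reynolds number Re = ρVD/μ = 880.4 · 5.252 · 0.122 / 0.333 = 1692.
Re < 2300 → laminar flow, so f = 64/Re = 64/1692 = 0.03783 (the turbulent correlation is not needed).
Darcy-Weisbach: ΔP = f(L/D)(ρV²/2) = 0.03783·(1064/0.122)·(880.4·5.252²/2) = 0.03783·8721·1.214e+04 = 4.006e+06 Pa.
ΔP = 4.006e+06 Pa = 40.06 bar.

ΔP ≈ 40.06 bar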